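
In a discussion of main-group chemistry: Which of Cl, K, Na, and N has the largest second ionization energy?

Na

The second ionization energy removes an electron from the +1 ion. For each element: Cl⁺ still has 6 valence electrons; K⁺ is the bare [Ar] core; Na⁺ is the bare [Ne] core; N⁺ still has 4 valence electrons.
Core electrons are held far more tightly than valence electrons, so K and Na top the IE_2 order.
Valence configurations: Cl⁺ [Ne]3s²3p⁴, N⁺ [He]2s²2p².
Tabulated IE_2 (kJ/mol): Cl 2298, K 3052, Na 4562, N 2856.
Overall IE_2 order: Cl < N < K < Na.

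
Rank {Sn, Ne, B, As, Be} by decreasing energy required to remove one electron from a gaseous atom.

Ne > As > Be > B > Sn

Be is in period 2, group 2; B is in period 2, group 13; Ne is in period 2, group 18; As is in period 4, group 15; Sn is in period 5, group 14.
First ionization energy rises across a period (greater Z_eff holds electrons more tightly) and falls down a group (valence electrons are farther from the nucleus).
Here both period and group differ, so the two effects have to be weighed against each other.
B > Sn: the two effects oppose for this pair; the down-group effect wins (801 vs 709 kJ/mol).
Be > B: this pair runs against the simple trend — see the exception note.
As > Be: period and group pull opposite ways; the across-period shift dominates (947 vs 900 kJ/mol).
Ne > As: relative to As, both the across-period and down-group shifts push Ne's first ionization energy up.
Note the exception: Be has a higher first ionization energy than B, contrary to the simple trend — removing B's lone 2p electron is easier than breaking Be's filled 2s².
Tabulated first ionization energy (kJ/mol): Be 900, B 801, Ne 2081, As 947, Sn 709.
So from highest to lowest: Ne > As > Be > B > Sn.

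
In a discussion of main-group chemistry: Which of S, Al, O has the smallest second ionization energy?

Al

Consider each +1 ion: S⁺ still has 5 valence electrons; Al⁺ still has 2 valence electrons; O⁺ still has 5 valence electrons.
All are still removing valence electrons, so compare the +1 ions as you would atoms: IE_2 generally rises across a period (higher Z_eff) and falls down a group (larger shell), subject to the usual subshell exceptions.
Valence configurations: S⁺ [Ne]3s²3p³, Al⁺ [Ne]3s², O⁺ [He]2s²2p³.
The numbers (kJ/mol): S 2252, Al 1817, O 3388.
Hence IE_2: Al < S < O.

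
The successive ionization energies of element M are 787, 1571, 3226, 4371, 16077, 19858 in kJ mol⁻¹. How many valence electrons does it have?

4

Look for the largest jump between consecutive ionization energies: IE5/IE4 ≈ 3.7, far larger than any earlier ratio.
That jump marks the point where a core electron is being removed. So the atom has 4 valence electrons.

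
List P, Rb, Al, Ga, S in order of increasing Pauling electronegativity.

Al is in period 3, group 13; P is in period 3, group 15; S is in period 3, group 16; Ga is in period 4, group 13; Rb is in period 5, group 1.
Smaller atoms with higher effective nuclear charge are more electronegative.
Neither a single period nor a single group — weigh both effects.
Al > Rb: both effects reinforce here, so Al is clearly the higher of the two.
Ga > Al: this pair runs against the simple trend — see the exception note.
P > Ga: both effects reinforce here, so P is clearly the higher of the two.
S > P: S lies to the right of P in period 3, so the across-period effect alone puts S higher.
Note the exception: Ga has a higher electronegativity than Al, contrary to the simple trend — poor shielding by filled d (and f) subshells raises the heavier element's effective nuclear charge more than the simple down-group trend predicts.
Tabulated electronegativity (Pauling): Al 1.61, P 2.19, S 2.58, Ga 1.81, Rb 0.82.
So from lowest to highest: Rb < Al < Ga < P < S.

Rb, Al, Ga, P, S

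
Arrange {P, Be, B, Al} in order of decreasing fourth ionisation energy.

B > Be > Al > P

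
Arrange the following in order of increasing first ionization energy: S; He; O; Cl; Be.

Be < S < Cl < O < He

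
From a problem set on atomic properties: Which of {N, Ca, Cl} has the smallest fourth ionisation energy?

Cl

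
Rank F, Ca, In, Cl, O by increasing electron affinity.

O is in period 2, group 16; F is in period 2, group 17; Cl is in period 3, group 17; Ca is in period 4, group 2; In is in period 5, group 13.
Atoms with high Z_eff and room in the valence shell (especially the halogens) have the most exothermic electron affinities.
Here both period and group differ, so the two effects have to be weighed against each other.
In > Ca: period and group pull opposite ways; the across-period shift dominates (29 vs 2 kJ/mol).
O > In: relative to In, both the across-period and down-group shifts push O's electron affinity up.
F > O: F lies to the right of O in period 2, so the across-period effect alone puts F higher.
Cl > F: this pair runs against the simple trend — see the exception note.
Note the exception: Cl has a higher electron affinity than F, contrary to the simple trend — F's small 2p subshell makes the incoming electron feel strong e⁻–e⁻ repulsion, so Cl actually releases more energy on gaining an electron.
Tabulated electron affinity (kJ/mol): O 141, F 328, Cl 349, Ca 2, In 29.
So from lowest to highest: Ca < In < O < F < Cl.

Ca, In, O, F, Cl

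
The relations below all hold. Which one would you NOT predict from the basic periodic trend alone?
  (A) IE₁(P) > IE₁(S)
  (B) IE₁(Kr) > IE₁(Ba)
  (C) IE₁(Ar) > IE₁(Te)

The general trend: IE₁ increases across a period and decreases down a group.
(A) P (period 3, group 15) vs S (period 3, group 16): the stated order contradicts the simple trend.
(B) Kr (period 4, group 18) vs Ba (period 6, group 2): the stated order agrees with the simple trend.
(C) Ar (period 3, group 18) vs Te (period 5, group 16): the stated order agrees with the simple trend.
The exception is (A): S (3p⁴) ionizes more easily than half-filled P (3p³) because the paired 3p electron in S is pushed out by e⁻–e⁻ repulsion.

(A)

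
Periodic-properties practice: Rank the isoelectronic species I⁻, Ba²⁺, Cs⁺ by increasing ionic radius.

Ba²⁺ < Cs⁺ < I⁻

All of these have 54 electrons, so size is governed by nuclear charge alone: the more protons, the stronger the pull on the same electron cloud, and the smaller the ion.
Nuclear charges: Ba²⁺ (Z=56), Cs⁺ (Z=55), I⁻ (Z=53).
Smallest to largest: Ba²⁺ < Cs⁺ < I⁻.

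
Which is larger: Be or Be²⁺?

Be

Forming Be²⁺ removes 2 electrons from Be. Fewer electrons for the same nuclear charge means less shielding and a higher Z_eff on the remaining electrons, and for main-group metals the entire outer shell is lost.
A cation is smaller than its parent atom: Be²⁺ < Be.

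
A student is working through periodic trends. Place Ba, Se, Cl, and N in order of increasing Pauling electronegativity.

Ba < Se < N < Cl

N is in period 2, group 15; Cl is in period 3, group 17; Se is in period 4, group 16; Ba is in period 6, group 2.
Atoms toward the upper right of the periodic table pull bonding electrons most strongly.
These span different periods and groups, so the two trends combine.
Se > Ba: relative to Ba, both the across-period and down-group shifts push Se's electronegativity up.
N > Se: period and group pull opposite ways; the down-group shift dominates (3.04 vs 2.55).
Cl > N: period and group pull opposite ways; the across-period shift dominates (3.16 vs 3.04).
Tabulated electronegativity (Pauling): N 3.04, Cl 3.16, Se 2.55, Ba 0.89.
So from lowest to highest: Ba < Se < N < Cl.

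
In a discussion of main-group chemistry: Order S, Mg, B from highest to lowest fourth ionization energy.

B, Mg, S

Consider each +3 ion: S³⁺ still has 3 valence electrons; Mg³⁺ is already 1 electron into the core; B³⁺ is the bare [He] core.
Breaking into a closed-shell core is much more expensive than removing a leftover valence electron — Mg and B have the largest IE_4 here.
Tabulated IE_4 (kJ/mol): S 4556, Mg 10543, B 25026.
Hence IE_4: S < Mg < B.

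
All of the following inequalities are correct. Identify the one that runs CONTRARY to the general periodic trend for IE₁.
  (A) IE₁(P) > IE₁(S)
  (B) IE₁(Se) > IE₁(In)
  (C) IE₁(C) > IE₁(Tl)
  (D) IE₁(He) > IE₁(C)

The general trend: IE₁ increases across a period and decreases down a group.
(A) P (period 3, group 15) vs S (period 3, group 16): the stated order contradicts the simple trend.
(B) Se (period 4, group 16) vs In (period 5, group 13): the stated order agrees with the simple trend.
(C) C (period 2, group 14) vs Tl (period 6, group 13): the stated order agrees with the simple trend.
(D) He (period 1, group 18) vs C (period 2, group 14): the stated order agrees with the simple trend.
The exception is (A): S (3p⁴) ionizes more easily than half-filled P (3p³) because the paired 3p electron in S is pushed out by e⁻–e⁻ repulsion.

(A)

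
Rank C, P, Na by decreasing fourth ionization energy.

After 3 electrons have been removed, what remains? C³⁺ still has 1 valence electron; P³⁺ still has 2 valence electrons; Na³⁺ is already 2 electrons into the core.
Pulling an electron out of a noble-gas core costs far more than removing a remaining valence electron, so Na sits at the high end of IE_4.
Valence configurations: C³⁺ [He]2s¹, P³⁺ [Ne]3s².
Tabulated IE_4 (kJ/mol): C 6223, P 4964, Na 9543.
Hence IE_4: P < C < Na.

Na > C > P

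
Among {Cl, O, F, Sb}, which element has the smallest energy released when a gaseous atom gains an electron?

Sb

O is in period 2, group 16; F is in period 2, group 17; Cl is in period 3, group 17; Sb is in period 5, group 15.
EA tends to increase across a period and decrease down a group, though the pattern is less regular than for IE or radius.
Here both period and group differ, so the two effects have to be weighed against each other.
O > Sb: relative to Sb, both the across-period and down-group shifts push O's electron affinity up.
F > O: both are in period 2; the period trend gives F the larger value.
Cl > F: this pair runs against the simple trend — see the exception note.
Note the exception: Cl has a higher electron affinity than F, contrary to the simple trend — F's small 2p subshell makes the incoming electron feel strong e⁻–e⁻ repulsion, so Cl actually releases more energy on gaining an electron.
Approximate values (kJ/mol): O 141, F 328, Cl 349, Sb 103.
The smallest energy released when a gaseous atom gains an electron among these belongs to Sb.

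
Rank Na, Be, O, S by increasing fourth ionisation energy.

S < O < Na < Be

After 3 electrons have been removed, what remains? Na³⁺ is already 2 electrons into the core; Be³⁺ is already 1 electron into the core; O³⁺ still has 3 valence electrons; S³⁺ still has 3 valence electrons.
Core electrons are held far more tightly than valence electrons, so Na and Be top the IE_4 order.
Valence configurations: O³⁺ [He]2s²2p¹, S³⁺ [Ne]3s²3p¹.
Tabulated IE_4 (kJ/mol): Na 9543, Be 21007, O 7469, S 4556.
Overall IE_4 order: S < O < Na < Be.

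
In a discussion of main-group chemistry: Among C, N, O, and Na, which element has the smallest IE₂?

IE_2 is the cost of taking one more electron from the +1 cation: C⁺ still has 3 valence electrons; N⁺ still has 4 valence electrons; O⁺ still has 5 valence electrons; Na⁺ is the bare [Ne] core.
Pulling an electron out of a noble-gas core costs far more than removing a remaining valence electron, so Na sits at the high end of IE_2.
Valence configurations: C⁺ [He]2s²2p¹, N⁺ [He]2s²2p², O⁺ [He]2s²2p³.
The numbers (kJ/mol): C 2353, N 2856, O 3388, Na 4562.
Hence IE_2: C < N < O < Na.

C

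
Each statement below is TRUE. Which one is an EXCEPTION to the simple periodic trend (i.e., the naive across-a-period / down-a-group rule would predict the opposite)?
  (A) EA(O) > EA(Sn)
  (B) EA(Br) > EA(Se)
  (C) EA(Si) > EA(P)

(C)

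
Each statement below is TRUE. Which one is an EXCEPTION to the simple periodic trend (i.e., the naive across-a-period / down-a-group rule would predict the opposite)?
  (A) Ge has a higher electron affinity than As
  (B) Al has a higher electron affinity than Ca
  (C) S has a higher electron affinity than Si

(A)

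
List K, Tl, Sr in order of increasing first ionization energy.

K < Sr < Tl

K is in period 4, group 1; Sr is in period 5, group 2; Tl is in period 6, group 13.
First ionization energy rises across a period (greater Z_eff holds electrons more tightly) and falls down a group (valence electrons are farther from the nucleus).
A diagonal step moves right (one effect) and down (the opposite effect) at once.
Sr > K: the two effects oppose for this pair; the across-period effect wins (550 vs 419 kJ/mol).
Tl > Sr: period and group pull opposite ways; the across-period shift dominates (589 vs 550 kJ/mol).
Approximate values (kJ/mol): K 419, Sr 550, Tl 589.
So from lowest to highest: K < Sr < Tl.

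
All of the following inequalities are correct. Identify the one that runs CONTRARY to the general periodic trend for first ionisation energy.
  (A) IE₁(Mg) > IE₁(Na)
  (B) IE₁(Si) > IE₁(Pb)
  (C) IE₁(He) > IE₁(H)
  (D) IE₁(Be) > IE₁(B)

The general trend: first ionisation energy increases across a period and decreases down a group.
(A) Mg (period 3, group 2) vs Na (period 3, group 1): the stated order agrees with the simple trend.
(B) Si (period 3, group 14) vs Pb (period 6, group 14): the stated order agrees with the simple trend.
(C) He (period 1, group 18) vs H (period 1, group 1): the stated order agrees with the simple trend.
(D) Be (period 2, group 2) vs B (period 2, group 13): the stated order contradicts the simple trend.
The exception is (D): removing B's lone 2p electron is easier than breaking Be's filled 2s².

(D)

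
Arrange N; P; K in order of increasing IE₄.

P < K < N

After 3 electrons have been removed, what remains? N³⁺ still has 2 valence electrons; P³⁺ still has 2 valence electrons; K³⁺ is already 2 electrons into the core.
Usually core removal costs more than valence removal, but here the competition is close: a tightly held n=2 valence electron can cost more to remove than an n=3 core electron, so the actual values have to decide it.
Valence configurations: N³⁺ [He]2s², P³⁺ [Ne]3s².
The numbers (kJ/mol): N 7475, P 4964, K 5877.
Hence IE_4: P < K < N.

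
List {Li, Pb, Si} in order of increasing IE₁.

Li < Pb < Si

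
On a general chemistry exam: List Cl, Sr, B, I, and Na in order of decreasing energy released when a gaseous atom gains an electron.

B is in period 2, group 13; Na is in period 3, group 1; Cl is in period 3, group 17; Sr is in period 5, group 2; I is in period 5, group 17.
Adding an electron releases more energy for atoms nearer the top right (short of the noble gases).
These span different periods and groups, so the two trends combine.
B > Sr: both effects reinforce here, so B is clearly the higher of the two.
Na > B: this pair runs against the simple trend — see the exception note.
I > Na: the two effects oppose for this pair; the across-period effect wins (295 vs 53 kJ/mol).
Cl > I: Cl sits above I in group 17, so the down-group effect alone puts Cl higher.
Note the exception: Na has a higher electron affinity than B, contrary to the simple trend — B's ns²np¹ configuration gives only a small electron affinity — the sparsely filled np subshell binds an added electron weakly.
Approximate values (kJ/mol): B 27, Na 53, Cl 349, Sr 5, I 295.
So from highest to lowest: Cl > I > Na > B > Sr.

Cl > I > Na > B > Sr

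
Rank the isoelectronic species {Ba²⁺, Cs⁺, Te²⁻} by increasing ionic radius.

Ba²⁺ < Cs⁺ < Te²⁻

All of these have 54 electrons, so size is governed by nuclear charge alone: the more protons, the stronger the pull on the same electron cloud, and the smaller the ion.
Nuclear charges: Ba²⁺ (Z=56), Cs⁺ (Z=55), Te²⁻ (Z=52).
Smallest to largest: Ba²⁺ < Cs⁺ < Te²⁻.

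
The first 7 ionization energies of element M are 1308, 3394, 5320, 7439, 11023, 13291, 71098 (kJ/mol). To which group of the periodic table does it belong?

Look for the largest jump between consecutive ionization energies: IE7/IE6 ≈ 5.3, far larger than any earlier ratio.
That jump marks the point where a core electron is being removed. So the atom has 6 valence electrons.
A main-group element with 6 valence electrons is in group 16.

Group 16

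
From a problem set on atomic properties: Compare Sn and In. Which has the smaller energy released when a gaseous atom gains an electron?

In

Adding an electron releases more energy for atoms nearer the top right (short of the noble gases).
All lie in period 5, so electron affinity increases left to right.
So In has the smaller energy released when a gaseous atom gains an electron (In < Sn).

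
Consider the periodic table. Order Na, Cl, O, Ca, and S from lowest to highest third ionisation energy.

IE_3 is the cost of taking one more electron from the +2 cation: Na²⁺ is already 1 electron into the core; Cl²⁺ still has 5 valence electrons; O²⁺ still has 4 valence electrons; Ca²⁺ is the bare [Ar] core; S²⁺ still has 4 valence electrons.
Usually core removal costs more than valence removal, but here the competition is close: a tightly held n=2 valence electron can cost more to remove than an n=3 core electron, so the actual values have to decide it.
Valence configurations: Cl²⁺ [Ne]3s²3p³, O²⁺ [He]2s²2p², S²⁺ [Ne]3s²3p².
Tabulated IE_3 (kJ/mol): Na 6910, Cl 3822, O 5300, Ca 4912, S 3357.
Putting it together, IE_3: S < Cl < Ca < O < Na.

S, Cl, Ca, O, Na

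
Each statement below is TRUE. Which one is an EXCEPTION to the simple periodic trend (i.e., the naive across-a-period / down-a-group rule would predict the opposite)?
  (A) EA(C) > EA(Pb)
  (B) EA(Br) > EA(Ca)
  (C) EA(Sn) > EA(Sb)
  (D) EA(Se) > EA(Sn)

The general trend: electron affinity increases across a period and decreases down a group.
(A) C (period 2, group 14) vs Pb (period 6, group 14): the stated order agrees with the simple trend.
(B) Br (period 4, group 17) vs Ca (period 4, group 2): the stated order agrees with the simple trend.
(C) Sn (period 5, group 14) vs Sb (period 5, group 15): the stated order contradicts the simple trend.
(D) Se (period 4, group 16) vs Sn (period 5, group 14): the stated order agrees with the simple trend.
The exception is (C): adding an electron to Sb's half-filled 5p³ is unfavourable, so Sn has the more exothermic EA.

(C)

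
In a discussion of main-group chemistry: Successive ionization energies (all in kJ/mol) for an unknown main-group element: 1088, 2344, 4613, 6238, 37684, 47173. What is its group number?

Look for the largest jump between consecutive ionization energies: IE5/IE4 ≈ 6.0, far larger than any earlier ratio.
That jump marks the point where a core electron is being removed. So the atom has 4 valence electrons.
A main-group element with 4 valence electrons is in group 14.

Group 14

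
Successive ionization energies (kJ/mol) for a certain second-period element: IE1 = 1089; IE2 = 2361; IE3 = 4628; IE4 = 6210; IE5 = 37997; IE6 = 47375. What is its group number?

Group 14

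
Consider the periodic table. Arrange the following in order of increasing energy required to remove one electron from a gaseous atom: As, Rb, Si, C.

Rb < Si < As < C

C is in period 2, group 14; Si is in period 3, group 14; As is in period 4, group 15; Rb is in period 5, group 1.
Removing the outermost electron gets harder across a period and easier down a group.
Here both period and group differ, so the two effects have to be weighed against each other.
Si > Rb: relative to Rb, both the across-period and down-group shifts push Si's first ionization energy up.
As > Si: period and group pull opposite ways; the across-period shift dominates (947 vs 786 kJ/mol).
C > As: the two effects oppose for this pair; the down-group effect wins (1086 vs 947 kJ/mol).
Approximate values (kJ/mol): C 1086, Si 786, As 947, Rb 403.
So from lowest to highest: Rb < Si < As < C.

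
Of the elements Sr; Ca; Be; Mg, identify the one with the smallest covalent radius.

Moving right in a period, electrons are added to the same shell under a stronger nuclear pull, so atoms get smaller; moving down, a new shell is opened and atoms get larger.
All are in group 2, so atomic radius increases down the group.
The smallest covalent radius among these belongs to Be.

Be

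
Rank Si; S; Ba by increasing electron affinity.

Ba < Si < S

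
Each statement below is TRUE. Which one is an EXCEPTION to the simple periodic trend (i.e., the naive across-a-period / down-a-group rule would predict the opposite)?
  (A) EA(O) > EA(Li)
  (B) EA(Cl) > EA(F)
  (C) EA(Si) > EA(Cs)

(B)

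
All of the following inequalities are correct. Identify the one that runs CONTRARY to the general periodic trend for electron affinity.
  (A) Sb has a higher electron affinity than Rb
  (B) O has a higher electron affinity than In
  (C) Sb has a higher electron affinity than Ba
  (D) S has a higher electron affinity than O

(D)

The general trend: electron affinity increases across a period and decreases down a group.
(A) Sb (period 5, group 15) vs Rb (period 5, group 1): the stated order agrees with the simple trend.
(B) O (period 2, group 16) vs In (period 5, group 13): the stated order agrees with the simple trend.
(C) Sb (period 5, group 15) vs Ba (period 6, group 2): the stated order agrees with the simple trend.
(D) S (period 3, group 16) vs O (period 2, group 16): the stated order contradicts the simple trend.
The exception is (D): the compact 2p subshell of O repels the added electron more than S's larger 3p does.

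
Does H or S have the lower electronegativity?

H is in period 1, group 1; S is in period 3, group 16.
Atoms toward the upper right of the periodic table pull bonding electrons most strongly.
Neither a single period nor a single group — weigh both effects.
S > H: the two effects oppose for this pair; the across-period effect wins (2.58 vs 2.20).
Tabulated electronegativity (Pauling): H 2.20, S 2.58.
So H has the lower electronegativity (H < S).

H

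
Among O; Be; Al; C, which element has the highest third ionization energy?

Be

IE_3 is the cost of taking one more electron from the +2 cation: O²⁺ still has 4 valence electrons; Be²⁺ is the bare [He] core; Al²⁺ still has 1 valence electron; C²⁺ still has 2 valence electrons.
Breaking into a closed-shell core is much more expensive than removing a leftover valence electron — Be has the largest IE_3 here.
Valence configurations: O²⁺ [He]2s²2p², Al²⁺ [Ne]3s¹, C²⁺ [He]2s².
Approximate IE_3 values (kJ/mol): O 5300, Be 14849, Al 2745, C 4620.
Putting it together, IE_3: Al < C < O < Be.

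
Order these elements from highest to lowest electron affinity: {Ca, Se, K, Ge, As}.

Se, Ge, As, K, Ca

K is in period 4, group 1; Ca is in period 4, group 2; Ge is in period 4, group 14; As is in period 4, group 15; Se is in period 4, group 16.
Atoms with high Z_eff and room in the valence shell (especially the halogens) have the most exothermic electron affinities.
All lie in period 4; the across-period trend (electron affinity increases left to right) applies, with the exception below.
Note the exception: K has a higher electron affinity than Ca, contrary to the simple trend — adding an electron to Ca (ns²) has to open a new, higher-energy np subshell, which is unfavourable.
Note the exception: Ge has a higher electron affinity than As, contrary to the simple trend — adding an electron to As's half-filled 4p³ is unfavourable, so Ge (4p²) has the more exothermic EA.
Tabulated electron affinity (kJ/mol): K 48, Ca 2, Ge 119, As 78, Se 195.
So from highest to lowest: Se > Ge > As > K > Ca.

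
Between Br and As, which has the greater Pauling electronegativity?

Br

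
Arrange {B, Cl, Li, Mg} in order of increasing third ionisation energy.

After 2 electrons have been removed, what remains? B²⁺ still has 1 valence electron; Cl²⁺ still has 5 valence electrons; Li²⁺ is already 1 electron into the core; Mg²⁺ is the bare [Ne] core.
Breaking into a closed-shell core is much more expensive than removing a leftover valence electron — Mg and Li have the largest IE_3 here.
Valence configurations: B²⁺ [He]2s¹, Cl²⁺ [Ne]3s²3p³.
The numbers (kJ/mol): B 3660, Cl 3822, Li 11815, Mg 7733.
Overall IE_3 order: B < Cl < Mg < Li.

B, Cl, Mg, Li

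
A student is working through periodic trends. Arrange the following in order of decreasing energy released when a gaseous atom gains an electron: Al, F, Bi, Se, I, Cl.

Cl > F > I > Se > Bi > Al

F is in period 2, group 17; Al is in period 3, group 13; Cl is in period 3, group 17; Se is in period 4, group 16; I is in period 5, group 17; Bi is in period 6, group 15.
Atoms with high Z_eff and room in the valence shell (especially the halogens) have the most exothermic electron affinities.
Here both period and group differ, so the two effects have to be weighed against each other.
Bi > Al: period and group pull opposite ways; the across-period shift dominates (91 vs 42 kJ/mol).
Se > Bi: both effects reinforce here, so Se is clearly the higher of the two.
I > Se: period and group pull opposite ways; the across-period shift dominates (295 vs 195 kJ/mol).
F > I: they share group 17; the group trend gives F the larger value.
Cl > F: this pair runs against the simple trend — see the exception note.
Note the exception: Cl has a higher electron affinity than F, contrary to the simple trend — F's small 2p subshell makes the incoming electron feel strong e⁻–e⁻ repulsion, so Cl actually releases more energy on gaining an electron.
Approximate values (kJ/mol): F 328, Al 42, Cl 349, Se 195, I 295, Bi 91.
So from highest to lowest: Cl > F > I > Se > Bi > Al.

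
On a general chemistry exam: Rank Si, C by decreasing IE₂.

The second ionization energy removes an electron from the +1 ion. For each element: Si⁺ still has 3 valence electrons; C⁺ still has 3 valence electrons.
All are still removing valence electrons, so compare the +1 ions as you would atoms: IE_2 generally rises across a period (higher Z_eff) and falls down a group (larger shell), subject to the usual subshell exceptions.
Valence configurations: Si⁺ [Ne]3s²3p¹, C⁺ [He]2s²2p¹.
Approximate IE_2 values (kJ/mol): Si 1577, C 2353.
Overall IE_2 order: Si < C.

C > Si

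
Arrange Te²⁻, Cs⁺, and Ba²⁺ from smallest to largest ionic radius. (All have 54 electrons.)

All of these have 54 electrons, so size is governed by nuclear charge alone: the more protons, the stronger the pull on the same electron cloud, and the smaller the ion.
Nuclear charges: Ba²⁺ (Z=56), Cs⁺ (Z=55), Te²⁻ (Z=52).
Smallest to largest: Ba²⁺ < Cs⁺ < Te²⁻.

Ba²⁺ < Cs⁺ < Te²⁻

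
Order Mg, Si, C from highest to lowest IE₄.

Mg > C > Si

The fourth ionization energy removes an electron from the +3 ion. For each element: Mg³⁺ is already 1 electron into the core; Si³⁺ still has 1 valence electron; C³⁺ still has 1 valence electron.
Pulling an electron out of a noble-gas core costs far more than removing a remaining valence electron, so Mg sits at the high end of IE_4.
Valence configurations: Si³⁺ [Ne]3s¹, C³⁺ [He]2s¹.
Approximate IE_4 values (kJ/mol): Mg 10543, Si 4356, C 6223.
So the fourth ionization energies run Si < C < Mg.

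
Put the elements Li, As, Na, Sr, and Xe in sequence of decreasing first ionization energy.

Xe > As > Sr > Li > Na

First ionization energy rises across a period (greater Z_eff holds electrons more tightly) and falls down a group (valence electrons are farther from the nucleus).
Neither a single period nor a single group — weigh both effects.
Li > Na: they share group 1; the group trend gives Li the larger value.
Sr > Li: the two effects oppose for this pair; the across-period effect wins (550 vs 520 kJ/mol).
As > Sr: both effects reinforce here, so As is clearly the higher of the two.
Xe > As: period and group pull opposite ways; the across-period shift dominates (1170 vs 947 kJ/mol).
Approximate values (kJ/mol): Li 520, Na 496, As 947, Sr 550, Xe 1170.
So from highest to lowest: Xe > As > Sr > Li > Na.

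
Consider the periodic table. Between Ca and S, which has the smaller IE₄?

S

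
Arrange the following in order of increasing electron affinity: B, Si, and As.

B is in period 2, group 13; Si is in period 3, group 14; As is in period 4, group 15.
Atoms with high Z_eff and room in the valence shell (especially the halogens) have the most exothermic electron affinities.
These sit on a diagonal, where the across-period and down-group effects partly cancel.
As > B: the two effects oppose for this pair; the across-period effect wins (78 vs 27 kJ/mol).
Si > As: the two effects oppose for this pair; the down-group effect wins (134 vs 78 kJ/mol).
For reference (kJ/mol): B 27, Si 134, As 78.
So from lowest to highest: B < As < Si.

B < As < Si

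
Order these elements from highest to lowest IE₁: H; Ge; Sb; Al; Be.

H, Be, Sb, Ge, Al

H is in period 1, group 1; Be is in period 2, group 2; Al is in period 3, group 13; Ge is in period 4, group 14; Sb is in period 5, group 15.
Across a period the outer electron is held more tightly (higher IE₁); down a group it sits in a higher shell, more shielded, and comes off more easily.
These sit on a diagonal, where the across-period and down-group effects partly cancel.
Ge > Al: period and group pull opposite ways; the across-period shift dominates (762 vs 578 kJ/mol).
Sb > Ge: period and group pull opposite ways; the across-period shift dominates (831 vs 762 kJ/mol).
Be > Sb: the two effects oppose for this pair; the down-group effect wins (900 vs 831 kJ/mol).
H > Be: the two effects oppose for this pair; the down-group effect wins (1312 vs 900 kJ/mol).
Tabulated first ionization energy (kJ/mol): H 1312, Be 900, Al 578, Ge 762, Sb 831.
So from highest to lowest: H > Be > Sb > Ge > Al.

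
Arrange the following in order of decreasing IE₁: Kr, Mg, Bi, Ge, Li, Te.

Li is in period 2, group 1; Mg is in period 3, group 2; Ge is in period 4, group 14; Kr is in period 4, group 18; Te is in period 5, group 16; Bi is in period 6, group 15.
IE₁ increases left→right with effective nuclear charge and decreases top→bottom as the valence shell moves farther out.
These span different periods and groups, so the two trends combine.
Bi > Li: period and group pull opposite ways; the across-period shift dominates (703 vs 520 kJ/mol).
Mg > Bi: the two effects oppose for this pair; the down-group effect wins (738 vs 703 kJ/mol).
Ge > Mg: period and group pull opposite ways; the across-period shift dominates (762 vs 738 kJ/mol).
Te > Ge: period and group pull opposite ways; the across-period shift dominates (869 vs 762 kJ/mol).
Kr > Te: both effects reinforce here, so Kr is clearly the higher of the two.
Approximate values (kJ/mol): Li 520, Mg 738, Ge 762, Kr 1351, Te 869, Bi 703.
So from highest to lowest: Kr > Te > Ge > Mg > Bi > Li.

Kr, Te, Ge, Mg, Bi, Li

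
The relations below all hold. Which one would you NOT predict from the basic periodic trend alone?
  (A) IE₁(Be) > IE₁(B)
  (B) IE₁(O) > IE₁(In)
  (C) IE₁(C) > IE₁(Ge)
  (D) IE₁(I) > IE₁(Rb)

(A)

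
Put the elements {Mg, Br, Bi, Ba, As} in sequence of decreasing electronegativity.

Br, As, Bi, Mg, Ba

Mg is in period 3, group 2; As is in period 4, group 15; Br is in period 4, group 17; Ba is in period 6, group 2; Bi is in period 6, group 15.
Electronegativity increases across a period and decreases down a group, tracking effective nuclear charge and atomic size.
Here both period and group differ, so the two effects have to be weighed against each other.
Mg > Ba: Mg sits above Ba in group 2, so the down-group effect alone puts Mg higher.
Bi > Mg: period and group pull opposite ways; the across-period shift dominates (2.02 vs 1.31).
As > Bi: As sits above Bi in group 15, so the down-group effect alone puts As higher.
Br > As: Br lies to the right of As in period 4, so the across-period effect alone puts Br higher.
Approximate values (Pauling): Mg 1.31, As 2.18, Br 2.96, Ba 0.89, Bi 2.02.
So from highest to lowest: Br > As > Bi > Mg > Ba.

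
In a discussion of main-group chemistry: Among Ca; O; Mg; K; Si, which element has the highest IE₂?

The second ionization energy removes an electron from the +1 ion. For each element: Ca⁺ still has 1 valence electron; O⁺ still has 5 valence electrons; Mg⁺ still has 1 valence electron; K⁺ is the bare [Ar] core; Si⁺ still has 3 valence electrons.
Usually core removal costs more than valence removal, but here the competition is close: a tightly held n=2 valence electron can cost more to remove than an n=3 core electron, so the actual values have to decide it.
Valence configurations: Ca⁺ [Ar]4s¹, O⁺ [He]2s²2p³, Mg⁺ [Ne]3s¹, Si⁺ [Ne]3s²3p¹.
Tabulated IE_2 (kJ/mol): Ca 1145, O 3388, Mg 1451, K 3052, Si 1577.
Hence IE_2: Ca < Mg < Si < K < O.

O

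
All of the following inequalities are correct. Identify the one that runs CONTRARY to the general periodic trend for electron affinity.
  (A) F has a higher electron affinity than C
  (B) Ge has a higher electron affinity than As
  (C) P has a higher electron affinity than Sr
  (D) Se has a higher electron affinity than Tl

(B)

The general trend: electron affinity increases across a period and decreases down a group.
(A) F (period 2, group 17) vs C (period 2, group 14): the stated order agrees with the simple trend.
(B) Ge (period 4, group 14) vs As (period 4, group 15): the stated order contradicts the simple trend.
(C) P (period 3, group 15) vs Sr (period 5, group 2): the stated order agrees with the simple trend.
(D) Se (period 4, group 16) vs Tl (period 6, group 13): the stated order agrees with the simple trend.
The exception is (B): adding an electron to As's half-filled 4p³ is unfavourable, so Ge (4p²) has the more exothermic EA.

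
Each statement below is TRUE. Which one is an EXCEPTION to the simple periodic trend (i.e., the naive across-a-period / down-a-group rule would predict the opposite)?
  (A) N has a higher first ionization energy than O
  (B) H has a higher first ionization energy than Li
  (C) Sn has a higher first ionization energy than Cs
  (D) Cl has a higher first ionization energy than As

The general trend: first ionization energy increases across a period and decreases down a group.
(A) N (period 2, group 15) vs O (period 2, group 16): the stated order contradicts the simple trend.
(B) H (period 1, group 1) vs Li (period 2, group 1): the stated order agrees with the simple trend.
(C) Sn (period 5, group 14) vs Cs (period 6, group 1): the stated order agrees with the simple trend.
(D) Cl (period 3, group 17) vs As (period 4, group 15): the stated order agrees with the simple trend.
The exception is (A): pairing an electron in O's 2p⁴ costs repulsion energy, so O ionizes more easily than half-filled N (2p³).

(A)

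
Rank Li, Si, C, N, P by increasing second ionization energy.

The second ionization energy removes an electron from the +1 ion. For each element: Li⁺ is the bare [He] core; Si⁺ still has 3 valence electrons; C⁺ still has 3 valence electrons; N⁺ still has 4 valence electrons; P⁺ still has 4 valence electrons.
Core electrons are held far more tightly than valence electrons, so Li tops the IE_2 order.
Valence configurations: Si⁺ [Ne]3s²3p¹, C⁺ [He]2s²2p¹, N⁺ [He]2s²2p², P⁺ [Ne]3s²3p².
The numbers (kJ/mol): Li 7298, Si 1577, C 2353, N 2856, P 1907.
Hence IE_2: Si < P < C < N < Li.

Si < P < C < N < Li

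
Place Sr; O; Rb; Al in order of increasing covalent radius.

Radius decreases left→right (rising Z_eff, same n) and increases top→bottom (higher n).
Here both period and group differ, so the two effects have to be weighed against each other.
Al > O: relative to O, both the across-period and down-group shifts push Al's atomic radius up.
Sr > Al: relative to Al, both the across-period and down-group shifts push Sr's atomic radius up.
Rb > Sr: both are in period 5; the period trend gives Rb the larger value.
Tabulated atomic radius (pm): O 63, Al 126, Rb 210, Sr 185.
So from smallest to largest: O < Al < Sr < Rb.

O, Al, Sr, Rb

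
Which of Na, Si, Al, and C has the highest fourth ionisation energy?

Consider each +3 ion: Na³⁺ is already 2 electrons into the core; Si³⁺ still has 1 valence electron; Al³⁺ is the bare [Ne] core; C³⁺ still has 1 valence electron.
Breaking into a closed-shell core is much more expensive than removing a leftover valence electron — Na and Al have the largest IE_4 here.
Valence configurations: Si³⁺ [Ne]3s¹, C³⁺ [He]2s¹.
The numbers (kJ/mol): Na 9543, Si 4356, Al 11577, C 6223.
Overall IE_4 order: Si < C < Na < Al.

Al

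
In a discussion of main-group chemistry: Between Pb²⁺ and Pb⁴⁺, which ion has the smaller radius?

Pb⁴⁺

Both ions have Z = 82 protons, but Pb⁴⁺ has lost more electrons, so its remaining electrons feel a larger effective nuclear charge per electron and are pulled in more tightly.
Higher positive charge → smaller ion, so Pb²⁺ > Pb⁴⁺.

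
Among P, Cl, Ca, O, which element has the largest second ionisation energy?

O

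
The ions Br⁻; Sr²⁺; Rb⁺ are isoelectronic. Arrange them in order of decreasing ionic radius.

Br⁻, Rb⁺, Sr²⁺

All of these have 36 electrons, so size is governed by nuclear charge alone: the more protons, the stronger the pull on the same electron cloud, and the smaller the ion.
Nuclear charges: Sr²⁺ (Z=38), Rb⁺ (Z=37), Br⁻ (Z=35).
Largest to smallest: Br⁻ > Rb⁺ > Sr²⁺.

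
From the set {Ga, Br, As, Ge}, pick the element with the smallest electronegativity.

Ga is in period 4, group 13; Ge is in period 4, group 14; As is in period 4, group 15; Br is in period 4, group 17.
EN rises left→right (higher Z_eff, smaller atoms) and falls top→bottom (larger, more shielded atoms).
All lie in period 4, so electronegativity increases left to right.
The smallest electronegativity among these belongs to Ga.

Ga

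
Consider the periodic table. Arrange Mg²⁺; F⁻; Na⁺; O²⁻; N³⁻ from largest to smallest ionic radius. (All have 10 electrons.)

N³⁻, O²⁻, F⁻, Na⁺, Mg²⁺

All of these have 10 electrons, so size is governed by nuclear charge alone: the more protons, the stronger the pull on the same electron cloud, and the smaller the ion.
Nuclear charges: Mg²⁺ (Z=12), Na⁺ (Z=11), F⁻ (Z=9), O²⁻ (Z=8), N³⁻ (Z=7).
Largest to smallest: N³⁻ > O²⁻ > F⁻ > Na⁺ > Mg²⁺.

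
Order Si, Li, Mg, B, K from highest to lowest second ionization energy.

Li > K > B > Si > Mg

Consider each +1 ion: Si⁺ still has 3 valence electrons; Li⁺ is the bare [He] core; Mg⁺ still has 1 valence electron; B⁺ still has 2 valence electrons; K⁺ is the bare [Ar] core.
Core electrons are held far more tightly than valence electrons, so K and Li top the IE_2 order.
Valence configurations: Si⁺ [Ne]3s²3p¹, Mg⁺ [Ne]3s¹, B⁺ [He]2s².
The numbers (kJ/mol): Si 1577, Li 7298, Mg 1451, B 2427, K 3052.
So the second ionization energies run Mg < Si < B < K < Li.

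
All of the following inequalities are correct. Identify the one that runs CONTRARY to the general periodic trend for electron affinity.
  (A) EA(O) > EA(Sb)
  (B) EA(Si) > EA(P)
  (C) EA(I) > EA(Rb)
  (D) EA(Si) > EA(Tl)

The general trend: electron affinity increases across a period and decreases down a group.
(A) O (period 2, group 16) vs Sb (period 5, group 15): the stated order agrees with the simple trend.
(B) Si (period 3, group 14) vs P (period 3, group 15): the stated order contradicts the simple trend.
(C) I (period 5, group 17) vs Rb (period 5, group 1): the stated order agrees with the simple trend.
(D) Si (period 3, group 14) vs Tl (period 6, group 13): the stated order agrees with the simple trend.
The exception is (B): adding an electron to P's half-filled 3p³ is unfavourable, so Si (3p²) has the more exothermic EA.

(B)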